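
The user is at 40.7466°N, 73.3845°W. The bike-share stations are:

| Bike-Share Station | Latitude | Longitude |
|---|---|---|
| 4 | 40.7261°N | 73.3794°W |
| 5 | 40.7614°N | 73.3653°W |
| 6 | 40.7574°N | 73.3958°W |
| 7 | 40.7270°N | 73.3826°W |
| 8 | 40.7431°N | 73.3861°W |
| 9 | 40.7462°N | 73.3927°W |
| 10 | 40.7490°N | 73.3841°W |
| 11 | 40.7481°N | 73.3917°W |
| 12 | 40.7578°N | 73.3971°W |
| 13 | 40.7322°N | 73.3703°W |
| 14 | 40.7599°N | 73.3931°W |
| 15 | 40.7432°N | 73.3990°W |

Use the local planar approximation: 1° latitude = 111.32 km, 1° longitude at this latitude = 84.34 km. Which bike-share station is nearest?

Distances from 40.7466°N, 73.3845°W:
4: √((-0.0205·111.32)² + (0.0051·84.34)²) = √(5.207798 + 0.185015) = 2.3222 km
5: √((0.0148·111.32)² + (0.0192·84.34)²) = √(2.714375 + 2.622223) = 2.3101 km
6: √((0.0108·111.32)² + (-0.0113·84.34)²) = √(1.445419 + 0.908289) = 1.5342 km
7: √((-0.0196·111.32)² + (0.0019·84.34)²) = √(4.760565 + 0.025679) = 2.1877 km
8: √((-0.0035·111.32)² + (-0.0016·84.34)²) = √(0.151804 + 0.018210) = 0.4123 km
9: √((-0.0004·111.32)² + (-0.0082·84.34)²) = √(0.001983 + 0.478294) = 0.6930 km
10: √((0.0024·111.32)² + (0.0004·84.34)²) = √(0.071379 + 0.001138) = 0.2693 km
11: √((0.0015·111.32)² + (-0.0072·84.34)²) = √(0.027882 + 0.368750) = 0.6298 km
12: √((0.0112·111.32)² + (-0.0126·84.34)²) = √(1.554470 + 1.129297) = 1.6382 km
13: √((-0.0144·111.32)² + (0.0142·84.34)²) = √(2.569635 + 1.434313) = 2.0010 km
14: √((0.0133·111.32)² + (-0.0086·84.34)²) = √(2.192046 + 0.526095) = 1.6487 km
15: √((-0.0034·111.32)² + (-0.0145·84.34)²) = √(0.143253 + 1.495558) = 1.2802 km
Minimum: 10 at 0.2693 km.

10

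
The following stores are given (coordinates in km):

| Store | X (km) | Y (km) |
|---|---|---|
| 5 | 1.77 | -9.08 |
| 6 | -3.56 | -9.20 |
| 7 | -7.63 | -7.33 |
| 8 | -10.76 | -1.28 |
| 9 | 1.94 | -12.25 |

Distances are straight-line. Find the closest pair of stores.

Pairwise distances:
5–6: 5.33 km
5–7: 9.56 km
5–8: 14.76 km
5–9: 3.17 km
6–7: 4.48 km
6–8: 10.70 km
6–9: 6.29 km
7–8: 6.81 km
7–9: 10.76 km
8–9: 16.78 km
Closest pair: 5–9 at 3.17 km.

5 and 9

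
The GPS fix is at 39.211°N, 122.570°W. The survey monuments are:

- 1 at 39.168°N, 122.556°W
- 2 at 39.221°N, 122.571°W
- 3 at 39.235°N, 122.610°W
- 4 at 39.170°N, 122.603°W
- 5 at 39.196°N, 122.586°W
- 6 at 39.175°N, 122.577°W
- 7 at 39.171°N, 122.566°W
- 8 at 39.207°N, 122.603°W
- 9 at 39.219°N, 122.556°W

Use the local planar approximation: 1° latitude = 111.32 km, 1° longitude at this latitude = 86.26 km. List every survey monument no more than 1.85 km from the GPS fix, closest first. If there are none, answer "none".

2, 9

Distances from 39.211°N, 122.570°W:
1: √((-0.043·111.32)² + (0.014·86.26)²) = √(22.91307 + 1.45839) = 4.937 km
2: √((0.010·111.32)² + (-0.001·86.26)²) = √(1.23921 + 0.00744) = 1.117 km
3: √((0.024·111.32)² + (-0.040·86.26)²) = √(7.13787 + 11.90526) = 4.364 km
4: √((-0.041·111.32)² + (-0.033·86.26)²) = √(20.83119 + 8.10302) = 5.379 km
5: √((-0.015·111.32)² + (-0.016·86.26)²) = √(2.78823 + 1.90484) = 2.166 km
6: √((-0.036·111.32)² + (-0.007·86.26)²) = √(16.06022 + 0.36460) = 4.053 km
7: √((-0.040·111.32)² + (0.004·86.26)²) = √(19.82743 + 0.11905) = 4.466 km
8: √((-0.004·111.32)² + (-0.033·86.26)²) = √(0.19827 + 8.10302) = 2.881 km
9: √((0.008·111.32)² + (0.014·86.26)²) = √(0.79310 + 1.45839) = 1.500 km
Threshold 1.85 km: 2 (1.117 km), 9 (1.500 km) are within range.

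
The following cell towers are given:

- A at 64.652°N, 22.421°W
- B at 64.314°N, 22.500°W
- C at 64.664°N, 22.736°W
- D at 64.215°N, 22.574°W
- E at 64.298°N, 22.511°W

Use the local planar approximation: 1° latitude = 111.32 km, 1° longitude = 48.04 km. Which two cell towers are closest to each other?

B and E

Pairwise distances:
B–E: 1.858 km
D–E: 9.723 km
B–D: 11.580 km
A–C: 15.191 km
A–B: 37.817 km
A–E: 39.644 km
B–C: 40.578 km
C–E: 42.153 km
A–D: 49.199 km
C–D: 50.585 km
Closest pair: B–E at 1.858 km.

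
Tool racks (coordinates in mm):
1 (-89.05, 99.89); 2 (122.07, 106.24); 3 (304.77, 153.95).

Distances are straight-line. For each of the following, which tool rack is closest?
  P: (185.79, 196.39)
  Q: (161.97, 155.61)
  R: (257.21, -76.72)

P→2; Q→2; R→2

P at (185.79, 196.39):
  1: √((-274.84)² + (-96.50)²) = √(75537.0256 + 9312.2500) = 291.29 mm
  2: √((-63.72)² + (-90.15)²) = √(4060.2384 + 8127.0225) = 110.40 mm
  3: √((118.98)² + (-42.44)²) = √(14156.2404 + 1801.1536) = 126.32 mm
  → nearest: 2 (110.40 mm)
Q at (161.97, 155.61):
  1: √((-251.02)² + (-55.72)²) = √(63011.0404 + 3104.7184) = 257.13 mm
  2: √((-39.90)² + (-49.37)²) = √(1592.0100 + 2437.3969) = 63.48 mm
  3: √((142.80)² + (-1.66)²) = √(20391.8400 + 2.7556) = 142.81 mm
  → nearest: 2 (63.48 mm)
R at (257.21, -76.72):
  1: √((-346.26)² + (176.61)²) = √(119895.9876 + 31191.0921) = 388.70 mm
  2: √((-135.14)² + (182.96)²) = √(18262.8196 + 33474.3616) = 227.46 mm
  3: √((47.56)² + (230.67)²) = √(2261.9536 + 53208.6489) = 235.52 mm
  → nearest: 2 (227.46 mm)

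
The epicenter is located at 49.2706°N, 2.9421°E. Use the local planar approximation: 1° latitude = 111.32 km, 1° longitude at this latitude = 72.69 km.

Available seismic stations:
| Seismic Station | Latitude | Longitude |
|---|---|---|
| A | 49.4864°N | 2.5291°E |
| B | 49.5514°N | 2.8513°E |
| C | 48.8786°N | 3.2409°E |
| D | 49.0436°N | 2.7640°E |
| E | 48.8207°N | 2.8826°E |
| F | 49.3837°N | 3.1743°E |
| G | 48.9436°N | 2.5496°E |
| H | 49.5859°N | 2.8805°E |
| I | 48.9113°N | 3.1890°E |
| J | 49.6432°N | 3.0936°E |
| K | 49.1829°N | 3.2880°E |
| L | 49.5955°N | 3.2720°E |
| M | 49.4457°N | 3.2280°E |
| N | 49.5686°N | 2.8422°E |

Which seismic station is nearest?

Distances from 49.2706°N, 2.9421°E:
A: 38.4494 km
B: 31.9479 km
C: 48.7440 km
D: 28.3929 km
E: 50.2693 km
F: 21.0571 km
G: 46.2503 km
H: 35.3837 km
I: 43.8393 km
J: 42.9149 km
K: 26.9723 km
L: 43.3956 km
M: 28.4928 km
N: 33.9589 km
Minimum: F at 21.0571 km.

F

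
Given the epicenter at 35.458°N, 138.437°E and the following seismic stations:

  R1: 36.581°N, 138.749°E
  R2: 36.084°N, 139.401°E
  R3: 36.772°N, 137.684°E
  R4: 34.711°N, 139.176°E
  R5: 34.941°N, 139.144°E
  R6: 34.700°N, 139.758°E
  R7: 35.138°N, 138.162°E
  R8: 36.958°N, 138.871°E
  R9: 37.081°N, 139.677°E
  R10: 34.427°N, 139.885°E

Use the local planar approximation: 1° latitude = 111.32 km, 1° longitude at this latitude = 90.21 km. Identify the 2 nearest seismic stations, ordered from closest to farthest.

R7, R5

Distances from 35.458°N, 138.437°E:
R1: √((1.123·111.32)² + (0.312·90.21)²) = √(15628.09015 + 792.17030) = 128.142 km
R2: √((0.626·111.32)² + (0.964·90.21)²) = √(4856.18320 + 7562.46597) = 111.439 km
R3: √((1.314·111.32)² + (-0.753·90.21)²) = √(21396.22350 + 4614.23085) = 161.278 km
R4: √((-0.747·111.32)² + (0.739·90.21)²) = √(6914.92699 + 4444.24756) = 106.579 km
R5: √((-0.517·111.32)² + (0.707·90.21)²) = √(3312.28335 + 4067.69324) = 85.907 km
R6: √((-0.758·111.32)² + (1.321·90.21)²) = √(7120.07891 + 14200.87161) = 146.017 km
R7: √((-0.320·111.32)² + (-0.275·90.21)²) = √(1268.95538 + 615.42446) = 43.409 km
R8: √((1.500·111.32)² + (0.434·90.21)²) = √(27882.32040 + 1532.81176) = 171.508 km
R9: √((1.623·111.32)² + (1.240·90.21)²) = √(32642.50167 + 12512.74909) = 212.498 km
R10: √((-1.031·111.32)² + (1.448·90.21)²) = √(13172.36408 + 17062.65028) = 173.882 km
Sorted: R7 (43.409 km) < R5 (85.907 km) < R4 (106.579 km) < R2 (111.439 km) < …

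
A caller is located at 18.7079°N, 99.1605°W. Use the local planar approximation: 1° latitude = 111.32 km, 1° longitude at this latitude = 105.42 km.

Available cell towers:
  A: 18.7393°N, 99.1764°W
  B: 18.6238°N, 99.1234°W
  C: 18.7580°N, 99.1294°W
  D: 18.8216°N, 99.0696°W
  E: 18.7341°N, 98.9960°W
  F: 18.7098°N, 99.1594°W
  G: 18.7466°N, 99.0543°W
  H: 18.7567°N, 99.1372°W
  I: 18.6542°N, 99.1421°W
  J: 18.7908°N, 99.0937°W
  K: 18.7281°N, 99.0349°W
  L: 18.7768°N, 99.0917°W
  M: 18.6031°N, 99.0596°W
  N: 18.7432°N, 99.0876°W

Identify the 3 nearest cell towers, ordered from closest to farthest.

F, A, H

Distances from 18.7079°N, 99.1605°W:
A: √((0.0314·111.32)² + (-0.0159·105.42)²) = √(12.218157 + 2.809573) = 3.8766 km
B: √((-0.0841·111.32)² + (0.0371·105.42)²) = √(87.647269 + 15.296562) = 10.1461 km
C: √((0.0501·111.32)² + (0.0311·105.42)²) = √(31.104401 + 10.748969) = 6.4694 km
D: √((0.1137·111.32)² + (0.0909·105.42)²) = √(160.201775 + 91.827718) = 15.8754 km
E: √((0.0262·111.32)² + (0.1645·105.42)²) = √(8.506462 + 300.730744) = 17.5851 km
F: √((0.0019·111.32)² + (0.0011·105.42)²) = √(0.044736 + 0.013447) = 0.2412 km
G: √((0.0387·111.32)² + (0.1062·105.42)²) = √(18.559588 + 125.341549) = 11.9959 km
H: √((0.0488·111.32)² + (0.0233·105.42)²) = √(29.511144 + 6.033341) = 5.9619 km
I: √((-0.0537·111.32)² + (0.0184·105.42)²) = √(35.735097 + 3.762545) = 6.2847 km
J: √((0.0829·111.32)² + (0.0668·105.42)²) = √(85.163883 + 49.590553) = 11.6084 km
K: √((0.0202·111.32)² + (0.1256·105.42)²) = √(5.056490 + 175.317514) = 13.4303 km
L: √((0.0689·111.32)² + (0.0688·105.42)²) = √(58.828102 + 52.604500) = 10.5562 km
M: √((-0.1048·111.32)² + (0.1009·105.42)²) = √(136.103396 + 113.143174) = 15.7875 km
N: √((0.0353·111.32)² + (0.0729·105.42)²) = √(15.441725 + 59.061039) = 8.6315 km
Sorted: F (0.2412 km) < A (3.8766 km) < H (5.9619 km) < I (6.2847 km) < C (6.4694 km) < …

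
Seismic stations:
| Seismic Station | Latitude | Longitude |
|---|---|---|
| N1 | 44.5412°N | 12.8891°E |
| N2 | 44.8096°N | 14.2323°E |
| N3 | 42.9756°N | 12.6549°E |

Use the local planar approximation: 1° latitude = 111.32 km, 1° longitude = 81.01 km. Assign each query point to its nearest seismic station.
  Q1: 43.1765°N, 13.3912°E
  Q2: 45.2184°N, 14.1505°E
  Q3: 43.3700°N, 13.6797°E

Q1→N3; Q2→N2; Q3→N3

Q1 at 43.1765°N, 13.3912°E:
  N1: 157.2694 km
  N2: 194.1462 km
  N3: 63.7024 km
  → nearest: N3 (63.7024 km)
Q2 at 45.2184°N, 14.1505°E:
  N1: 126.9843 km
  N2: 45.9876 km
  N3: 277.5135 km
  → nearest: N2 (45.9876 km)
Q3 at 43.3700°N, 13.6797°E:
  N1: 145.2597 km
  N2: 166.3913 km
  N3: 93.9137 km
  → nearest: N3 (93.9137 km)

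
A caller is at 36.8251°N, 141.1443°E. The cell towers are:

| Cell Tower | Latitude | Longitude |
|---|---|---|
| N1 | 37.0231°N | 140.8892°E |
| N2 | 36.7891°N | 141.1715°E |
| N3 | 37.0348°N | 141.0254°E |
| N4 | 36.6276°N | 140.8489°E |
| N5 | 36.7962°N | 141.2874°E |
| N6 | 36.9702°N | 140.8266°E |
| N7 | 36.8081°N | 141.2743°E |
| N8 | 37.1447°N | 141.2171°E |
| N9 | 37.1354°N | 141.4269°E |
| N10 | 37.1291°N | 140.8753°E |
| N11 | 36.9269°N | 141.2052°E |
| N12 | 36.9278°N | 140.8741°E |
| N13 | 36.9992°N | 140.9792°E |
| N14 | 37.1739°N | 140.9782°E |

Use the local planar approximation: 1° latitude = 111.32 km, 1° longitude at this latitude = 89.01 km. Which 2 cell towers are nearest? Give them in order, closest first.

Distances from 36.8251°N, 141.1443°E:
N1: 31.6450 km
N2: 4.6821 km
N3: 25.6308 km
N4: 34.2742 km
N5: 13.1373 km
N6: 32.5665 km
N7: 11.7250 km
N8: 36.1632 km
N9: 42.7309 km
N10: 41.4552 km
N11: 12.5621 km
N12: 26.6295 km
N13: 24.3223 km
N14: 41.5479 km
Sorted: N2 (4.6821 km) < N7 (11.7250 km) < N11 (12.5621 km) < N5 (13.1373 km) < …

N2, N7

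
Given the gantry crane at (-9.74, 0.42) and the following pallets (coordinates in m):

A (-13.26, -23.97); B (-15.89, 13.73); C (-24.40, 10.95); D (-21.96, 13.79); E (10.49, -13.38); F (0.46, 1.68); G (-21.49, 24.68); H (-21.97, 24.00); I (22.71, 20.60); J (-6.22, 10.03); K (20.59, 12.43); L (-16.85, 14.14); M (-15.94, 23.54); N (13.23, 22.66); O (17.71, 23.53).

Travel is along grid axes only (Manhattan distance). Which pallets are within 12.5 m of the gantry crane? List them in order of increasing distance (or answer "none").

Distances from (-9.74, 0.42):
A: |-3.52| + |-24.39| = 3.52 + 24.39 = 27.91 m
B: |-6.15| + |13.31| = 6.15 + 13.31 = 19.46 m
C: |-14.66| + |10.53| = 14.66 + 10.53 = 25.19 m
D: |-12.22| + |13.37| = 12.22 + 13.37 = 25.59 m
E: |20.23| + |-13.80| = 20.23 + 13.80 = 34.03 m
F: |10.20| + |1.26| = 10.20 + 1.26 = 11.46 m
G: |-11.75| + |24.26| = 11.75 + 24.26 = 36.01 m
H: |-12.23| + |23.58| = 12.23 + 23.58 = 35.81 m
I: |32.45| + |20.18| = 32.45 + 20.18 = 52.63 m
J: |3.52| + |9.61| = 3.52 + 9.61 = 13.13 m
K: |30.33| + |12.01| = 30.33 + 12.01 = 42.34 m
L: |-7.11| + |13.72| = 7.11 + 13.72 = 20.83 m
M: |-6.20| + |23.12| = 6.20 + 23.12 = 29.32 m
N: |22.97| + |22.24| = 22.97 + 22.24 = 45.21 m
O: |27.45| + |23.11| = 27.45 + 23.11 = 50.56 m
Threshold 12.5 m: F (11.46 m) is within range.

F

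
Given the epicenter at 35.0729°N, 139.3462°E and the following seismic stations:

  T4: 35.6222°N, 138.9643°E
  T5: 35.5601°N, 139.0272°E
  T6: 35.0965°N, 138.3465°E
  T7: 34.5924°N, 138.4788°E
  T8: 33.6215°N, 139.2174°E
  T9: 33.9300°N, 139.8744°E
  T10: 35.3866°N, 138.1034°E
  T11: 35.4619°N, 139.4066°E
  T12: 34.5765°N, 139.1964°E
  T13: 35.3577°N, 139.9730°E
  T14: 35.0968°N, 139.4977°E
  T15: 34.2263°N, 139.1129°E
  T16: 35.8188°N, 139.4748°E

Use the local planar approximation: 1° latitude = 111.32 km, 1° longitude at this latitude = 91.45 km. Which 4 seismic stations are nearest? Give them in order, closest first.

T14, T11, T12, T5

Distances from 35.0729°N, 139.3462°E:
T4: 70.4189 km
T5: 61.5831 km
T6: 91.4603 km
T7: 95.6732 km
T8: 161.9986 km
T9: 136.0887 km
T10: 118.8980 km
T11: 43.6543 km
T12: 56.9320 km
T13: 65.5044 km
T14: 14.1078 km
T15: 96.6283 km
T16: 83.8623 km
Sorted: T14 (14.1078 km) < T11 (43.6543 km) < T12 (56.9320 km) < T5 (61.5831 km) < T13 (65.5044 km) < T4 (70.4189 km) < …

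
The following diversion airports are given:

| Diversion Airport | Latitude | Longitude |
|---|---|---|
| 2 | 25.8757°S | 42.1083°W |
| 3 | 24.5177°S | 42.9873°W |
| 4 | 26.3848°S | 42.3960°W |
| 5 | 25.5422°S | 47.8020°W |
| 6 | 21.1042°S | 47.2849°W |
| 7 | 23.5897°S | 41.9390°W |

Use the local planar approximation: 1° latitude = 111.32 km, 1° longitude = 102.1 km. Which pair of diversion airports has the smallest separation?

2 and 4

Pairwise distances:
2–4: √((-0.5091·111.32)² + (-0.2877·102.1)²) = √(3211.830289 + 862.841863) = 63.8332 km
3–7: √((0.9280·111.32)² + (1.0483·102.1)²) = √(10671.914761 + 11455.727008) = 148.7536 km
2–3: √((1.3580·111.32)² + (-0.8790·102.1)²) = √(22853.142897 + 8054.326567) = 175.8052 km
3–4: √((-1.8671·111.32)² + (0.5913·102.1)²) = √(43199.781800 + 3644.745783) = 216.4360 km
2–7: √((2.2860·111.32)² + (0.1693·102.1)²) = √(64758.808185 + 298.789547) = 255.0639 km
4–7: √((2.7951·111.32)² + (0.4570·102.1)²) = √(96814.653564 + 2177.127604) = 314.6296 km
5–6: √((4.4380·111.32)² + (0.5171·102.1)²) = √(244073.703536 + 2787.408113) = 496.8512 km
3–5: √((-1.0245·111.32)² + (-4.8147·102.1)²) = √(13006.795761 + 241651.751750) = 504.6370 km
4–5: √((0.8426·111.32)² + (-5.4060·102.1)²) = √(8798.108326 + 304651.672647) = 559.8659 km
3–6: √((3.4135·111.32)² + (-4.2976·102.1)²) = √(144393.023284 + 192532.241122) = 580.4526 km
2–5: √((0.3335·111.32)² + (-5.6937·102.1)²) = √(1378.281960 + 337940.813519) = 582.5110 km
6–7: √((-2.4855·111.32)² + (5.3459·102.1)²) = √(76555.065124 + 297915.531593) = 611.9400 km
5–7: √((1.9525·111.32)² + (5.8630·102.1)²) = √(47242.022315 + 358336.685711) = 636.8506 km
2–6: √((4.7715·111.32)² + (-5.1766·102.1)²) = √(282134.536253 + 279344.869972) = 749.3193 km
4–6: √((5.2806·111.32)² + (-4.8889·102.1)²) = √(345551.623760 + 249157.401172) = 771.1738 km
Closest pair: 2–4 at 63.8332 km.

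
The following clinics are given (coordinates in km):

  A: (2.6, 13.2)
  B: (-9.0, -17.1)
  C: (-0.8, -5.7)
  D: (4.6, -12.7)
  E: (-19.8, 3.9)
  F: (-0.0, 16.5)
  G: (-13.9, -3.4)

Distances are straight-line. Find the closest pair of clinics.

Pairwise distances:
A–B: √((-11.6)² + (-30.3)²) = √(134.5600 + 918.0900) = 32.44 km
A–C: √((-3.4)² + (-18.9)²) = √(11.5600 + 357.2100) = 19.20 km
A–D: √((2.0)² + (-25.9)²) = √(4.0000 + 670.8100) = 25.98 km
A–E: √((-22.4)² + (-9.3)²) = √(501.7600 + 86.4900) = 24.25 km
A–F: √((-2.6)² + (3.3)²) = √(6.7600 + 10.8900) = 4.20 km
A–G: √((-16.5)² + (-16.6)²) = √(272.2500 + 275.5600) = 23.41 km
B–C: √((8.2)² + (11.4)²) = √(67.2400 + 129.9600) = 14.04 km
B–D: √((13.6)² + (4.4)²) = √(184.9600 + 19.3600) = 14.29 km
B–E: √((-10.8)² + (21.0)²) = √(116.6400 + 441.0000) = 23.61 km
B–F: √((9.0)² + (33.6)²) = √(81.0000 + 1128.9600) = 34.78 km
B–G: √((-4.9)² + (13.7)²) = √(24.0100 + 187.6900) = 14.55 km
C–D: √((5.4)² + (-7.0)²) = √(29.1600 + 49.0000) = 8.84 km
C–E: √((-19.0)² + (9.6)²) = √(361.0000 + 92.1600) = 21.29 km
C–F: √((0.8)² + (22.2)²) = √(0.6400 + 492.8400) = 22.21 km
C–G: √((-13.1)² + (2.3)²) = √(171.6100 + 5.2900) = 13.30 km
D–E: √((-24.4)² + (16.6)²) = √(595.3600 + 275.5600) = 29.51 km
D–F: √((-4.6)² + (29.2)²) = √(21.1600 + 852.6400) = 29.56 km
D–G: √((-18.5)² + (9.3)²) = √(342.2500 + 86.4900) = 20.71 km
E–F: √((19.8)² + (12.6)²) = √(392.0400 + 158.7600) = 23.47 km
E–G: √((5.9)² + (-7.3)²) = √(34.8100 + 53.2900) = 9.39 km
F–G: √((-13.9)² + (-19.9)²) = √(193.2100 + 396.0100) = 24.27 km
Closest pair: A–F at 4.20 km.

A and F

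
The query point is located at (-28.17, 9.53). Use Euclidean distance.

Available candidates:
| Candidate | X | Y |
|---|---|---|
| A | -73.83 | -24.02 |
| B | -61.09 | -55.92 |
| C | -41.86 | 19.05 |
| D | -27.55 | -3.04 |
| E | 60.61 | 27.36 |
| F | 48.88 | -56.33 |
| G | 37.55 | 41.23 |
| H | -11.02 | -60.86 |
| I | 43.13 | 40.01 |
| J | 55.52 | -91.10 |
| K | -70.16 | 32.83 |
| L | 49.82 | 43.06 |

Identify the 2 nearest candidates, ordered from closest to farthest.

Distances from (-28.17, 9.53):
A: √((-45.66)² + (-33.55)²) = √(2084.8356 + 1125.6025) = 56.66
B: √((-32.92)² + (-65.45)²) = √(1083.7264 + 4283.7025) = 73.26
C: √((-13.69)² + (9.52)²) = √(187.4161 + 90.6304) = 16.67
D: √((0.62)² + (-12.57)²) = √(0.3844 + 158.0049) = 12.59
E: √((88.78)² + (17.83)²) = √(7881.8884 + 317.9089) = 90.55
F: √((77.05)² + (-65.86)²) = √(5936.7025 + 4337.5396) = 101.36
G: √((65.72)² + (31.70)²) = √(4319.1184 + 1004.8900) = 72.97
H: √((17.15)² + (-70.39)²) = √(294.1225 + 4954.7521) = 72.45
I: √((71.30)² + (30.48)²) = √(5083.6900 + 929.0304) = 77.54
J: √((83.69)² + (-100.63)²) = √(7004.0161 + 10126.3969) = 130.88
K: √((-41.99)² + (23.30)²) = √(1763.1601 + 542.8900) = 48.02
L: √((77.99)² + (33.53)²) = √(6082.4401 + 1124.2609) = 84.89
Sorted: D (12.59) < C (16.67) < K (48.02) < A (56.66) < …

D, C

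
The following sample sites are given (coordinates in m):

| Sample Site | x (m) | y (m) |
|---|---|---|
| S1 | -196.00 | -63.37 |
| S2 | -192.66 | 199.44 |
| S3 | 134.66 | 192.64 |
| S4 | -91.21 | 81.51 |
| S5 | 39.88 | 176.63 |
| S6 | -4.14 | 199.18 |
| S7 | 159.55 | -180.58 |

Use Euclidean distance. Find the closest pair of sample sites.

S5 and S6

Pairwise distances:
S5–S6: 49.46 m
S3–S5: 96.12 m
S3–S6: 138.95 m
S4–S6: 146.38 m
S2–S4: 155.56 m
S4–S5: 161.96 m
S1–S4: 178.80 m
S2–S6: 188.52 m
S2–S5: 233.66 m
S3–S4: 251.73 m
S1–S2: 262.83 m
S1–S6: 325.18 m
S2–S3: 327.39 m
S1–S5: 336.51 m
S4–S7: 362.73 m
S3–S7: 374.05 m
S1–S7: 374.37 m
S5–S7: 376.72 m
S6–S7: 413.54 m
S1–S3: 418.18 m
S2–S7: 518.14 m
Closest pair: S5–S6 at 49.46 m.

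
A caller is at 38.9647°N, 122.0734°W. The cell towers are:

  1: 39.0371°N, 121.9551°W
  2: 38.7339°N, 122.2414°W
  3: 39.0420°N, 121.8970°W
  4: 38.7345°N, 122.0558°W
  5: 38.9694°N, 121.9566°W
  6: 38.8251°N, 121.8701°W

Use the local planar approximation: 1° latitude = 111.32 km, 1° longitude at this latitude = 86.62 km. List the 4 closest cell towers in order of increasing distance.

5, 1, 3, 6

Distances from 38.9647°N, 122.0734°W:
1: √((0.0724·111.32)² + (0.1183·86.62)²) = √(64.956636 + 105.004001) = 13.0369 km
2: √((-0.2308·111.32)² + (-0.1680·86.62)²) = √(660.112572 + 211.765361) = 29.5276 km
3: √((0.0773·111.32)² + (0.1764·86.62)²) = √(74.046645 + 233.471310) = 17.5362 km
4: √((-0.2302·111.32)² + (0.0176·86.62)²) = √(656.684906 + 2.324137) = 25.6712 km
5: √((0.0047·111.32)² + (0.1168·86.62)²) = √(0.273742 + 102.358060) = 10.1307 km
6: √((-0.1396·111.32)² + (0.2033·86.62)²) = √(241.500054 + 310.106676) = 23.4863 km
Sorted: 5 (10.1307 km) < 1 (13.0369 km) < 3 (17.5362 km) < 6 (23.4863 km) < 4 (25.6712 km) < 2 (29.5276 km)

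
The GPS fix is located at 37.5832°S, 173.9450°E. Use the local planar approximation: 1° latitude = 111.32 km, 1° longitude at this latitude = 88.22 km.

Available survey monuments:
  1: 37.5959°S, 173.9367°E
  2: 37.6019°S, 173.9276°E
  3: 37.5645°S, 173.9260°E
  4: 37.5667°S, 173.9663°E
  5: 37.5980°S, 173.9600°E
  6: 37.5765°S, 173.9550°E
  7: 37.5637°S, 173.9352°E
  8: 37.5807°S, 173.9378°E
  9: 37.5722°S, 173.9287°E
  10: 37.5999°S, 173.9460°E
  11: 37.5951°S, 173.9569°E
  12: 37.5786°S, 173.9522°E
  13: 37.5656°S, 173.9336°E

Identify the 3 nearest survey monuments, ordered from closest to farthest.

8, 12, 6

Distances from 37.5832°S, 173.9450°E:
1: √((-0.0127·111.32)² + (-0.0083·88.22)²) = √(1.998729 + 0.536155) = 1.5921 km
2: √((-0.0187·111.32)² + (-0.0174·88.22)²) = √(4.333408 + 2.356311) = 2.5864 km
3: √((0.0187·111.32)² + (-0.0190·88.22)²) = √(4.333408 + 2.809579) = 2.6726 km
4: √((0.0165·111.32)² + (0.0213·88.22)²) = √(3.373761 + 3.530964) = 2.6277 km
5: √((-0.0148·111.32)² + (0.0150·88.22)²) = √(2.714375 + 1.751123) = 2.1132 km
6: √((0.0067·111.32)² + (0.0100·88.22)²) = √(0.556283 + 0.778277) = 1.1552 km
7: √((0.0195·111.32)² + (-0.0098·88.22)²) = √(4.712112 + 0.747457) = 2.3366 km
8: √((0.0025·111.32)² + (-0.0072·88.22)²) = √(0.077451 + 0.403459) = 0.6935 km
9: √((0.0110·111.32)² + (-0.0163·88.22)²) = √(1.499449 + 2.067804) = 1.8887 km
10: √((-0.0167·111.32)² + (0.0010·88.22)²) = √(3.456045 + 0.007783) = 1.8611 km
11: √((-0.0119·111.32)² + (0.0119·88.22)²) = √(1.754851 + 1.102118) = 1.6903 km
12: √((0.0046·111.32)² + (0.0072·88.22)²) = √(0.262218 + 0.403459) = 0.8159 km
13: √((0.0176·111.32)² + (-0.0114·88.22)²) = √(3.838590 + 1.011449) = 2.2023 km
Sorted: 8 (0.6935 km) < 12 (0.8159 km) < 6 (1.1552 km) < 1 (1.5921 km) < 11 (1.6903 km) < …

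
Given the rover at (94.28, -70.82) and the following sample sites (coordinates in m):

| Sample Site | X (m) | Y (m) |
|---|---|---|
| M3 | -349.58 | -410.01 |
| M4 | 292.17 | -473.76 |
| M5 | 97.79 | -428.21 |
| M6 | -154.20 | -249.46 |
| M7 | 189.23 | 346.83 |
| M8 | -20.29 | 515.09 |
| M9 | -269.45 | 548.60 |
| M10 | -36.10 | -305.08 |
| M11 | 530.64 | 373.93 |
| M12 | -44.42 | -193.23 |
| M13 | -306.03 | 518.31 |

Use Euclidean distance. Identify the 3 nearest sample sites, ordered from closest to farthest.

Distances from (94.28, -70.82):
M3: √((-443.86)² + (-339.19)²) = √(197011.6996 + 115049.8561) = 558.62 m
M4: √((197.89)² + (-402.94)²) = √(39160.4521 + 162360.6436) = 448.91 m
M5: √((3.51)² + (-357.39)²) = √(12.3201 + 127727.6121) = 357.41 m
M6: √((-248.48)² + (-178.64)²) = √(61742.3104 + 31912.2496) = 306.03 m
M7: √((94.95)² + (417.65)²) = √(9015.5025 + 174431.5225) = 428.31 m
M8: √((-114.57)² + (585.91)²) = √(13126.2849 + 343290.5281) = 597.01 m
M9: √((-363.73)² + (619.42)²) = √(132299.5129 + 383681.1364) = 718.32 m
M10: √((-130.38)² + (-234.26)²) = √(16998.9444 + 54877.7476) = 268.10 m
M11: √((436.36)² + (444.75)²) = √(190410.0496 + 197802.5625) = 623.07 m
M12: √((-138.70)² + (-122.41)²) = √(19237.6900 + 14984.2081) = 184.99 m
M13: √((-400.31)² + (589.13)²) = √(160248.0961 + 347074.1569) = 712.27 m
Sorted: M12 (184.99 m) < M10 (268.10 m) < M6 (306.03 m) < M5 (357.41 m) < M7 (428.31 m) < …

M12, M10, M6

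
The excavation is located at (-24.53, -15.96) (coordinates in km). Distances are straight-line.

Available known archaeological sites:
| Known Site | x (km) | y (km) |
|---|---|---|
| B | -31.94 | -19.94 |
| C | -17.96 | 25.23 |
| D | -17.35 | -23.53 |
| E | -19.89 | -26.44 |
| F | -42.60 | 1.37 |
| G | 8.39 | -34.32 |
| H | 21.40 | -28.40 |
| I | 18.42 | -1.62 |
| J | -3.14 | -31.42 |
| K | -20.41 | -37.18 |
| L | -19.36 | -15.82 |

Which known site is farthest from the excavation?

H

Distances from (-24.53, -15.96):
B: √((-7.41)² + (-3.98)²) = √(54.9081 + 15.8404) = 8.41 km
C: √((6.57)² + (41.19)²) = √(43.1649 + 1696.6161) = 41.71 km
D: √((7.18)² + (-7.57)²) = √(51.5524 + 57.3049) = 10.43 km
E: √((4.64)² + (-10.48)²) = √(21.5296 + 109.8304) = 11.46 km
F: √((-18.07)² + (17.33)²) = √(326.5249 + 300.3289) = 25.04 km
G: √((32.92)² + (-18.36)²) = √(1083.7264 + 337.0896) = 37.69 km
H: √((45.93)² + (-12.44)²) = √(2109.5649 + 154.7536) = 47.58 km
I: √((42.95)² + (14.34)²) = √(1844.7025 + 205.6356) = 45.28 km
J: √((21.39)² + (-15.46)²) = √(457.5321 + 239.0116) = 26.39 km
K: √((4.12)² + (-21.22)²) = √(16.9744 + 450.2884) = 21.62 km
L: √((5.17)² + (0.14)²) = √(26.7289 + 0.0196) = 5.17 km
Maximum: H at 47.58 km.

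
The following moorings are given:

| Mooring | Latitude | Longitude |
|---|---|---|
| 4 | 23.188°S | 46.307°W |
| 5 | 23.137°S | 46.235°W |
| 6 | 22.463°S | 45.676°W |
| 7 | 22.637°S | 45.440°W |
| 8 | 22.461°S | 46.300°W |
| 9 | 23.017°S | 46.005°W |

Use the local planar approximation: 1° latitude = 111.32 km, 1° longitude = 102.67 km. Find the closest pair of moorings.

4 and 5

Pairwise distances:
4–5: 9.321 km
4–6: 103.492 km
4–7: 108.101 km
4–8: 80.933 km
4–9: 36.383 km
5–6: 94.464 km
5–7: 98.794 km
5–8: 75.548 km
5–9: 27.131 km
6–7: 31.021 km
6–8: 64.066 km
6–9: 70.316 km
7–8: 90.444 km
7–9: 71.794 km
8–9: 68.907 km
Closest pair: 4–5 at 9.321 km.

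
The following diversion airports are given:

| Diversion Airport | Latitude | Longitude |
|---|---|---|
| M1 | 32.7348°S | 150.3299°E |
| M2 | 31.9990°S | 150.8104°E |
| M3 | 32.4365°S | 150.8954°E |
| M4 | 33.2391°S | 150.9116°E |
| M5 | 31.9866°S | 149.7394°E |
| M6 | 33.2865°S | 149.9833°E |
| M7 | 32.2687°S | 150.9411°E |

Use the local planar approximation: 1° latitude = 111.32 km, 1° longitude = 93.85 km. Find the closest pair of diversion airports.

M3 and M7

Pairwise distances:
M1–M2: 93.5023 km
M1–M3: 62.6047 km
M1–M4: 78.3064 km
M1–M5: 100.0418 km
M1–M6: 69.4977 km
M1–M7: 77.3465 km
M2–M3: 49.3515 km
M2–M4: 138.3743 km
M2–M5: 100.5228 km
M2–M6: 162.9948 km
M2–M7: 32.4321 km
M3–M4: 89.3584 km
M3–M5: 119.4927 km
M3–M6: 127.5962 km
M3–M7: 19.1656 km
M4–M5: 177.6025 km
M4–M6: 87.2806 km
M4–M7: 108.0604 km
M5–M6: 146.5041 km
M5–M7: 117.0701 km
M6–M7: 144.6283 km
Closest pair: M3–M7 at 19.1656 km.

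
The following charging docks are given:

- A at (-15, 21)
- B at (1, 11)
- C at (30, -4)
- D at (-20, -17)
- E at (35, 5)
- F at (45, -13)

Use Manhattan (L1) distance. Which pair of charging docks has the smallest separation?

C and E

Pairwise distances:
A–B: |16| + |-10| = 16 + 10 = 26
A–C: |45| + |-25| = 45 + 25 = 70
A–D: |-5| + |-38| = 5 + 38 = 43
A–E: |50| + |-16| = 50 + 16 = 66
A–F: |60| + |-34| = 60 + 34 = 94
B–C: |29| + |-15| = 29 + 15 = 44
B–D: |-21| + |-28| = 21 + 28 = 49
B–E: |34| + |-6| = 34 + 6 = 40
B–F: |44| + |-24| = 44 + 24 = 68
C–D: |-50| + |-13| = 50 + 13 = 63
C–E: |5| + |9| = 5 + 9 = 14
C–F: |15| + |-9| = 15 + 9 = 24
D–E: |55| + |22| = 55 + 22 = 77
D–F: |65| + |4| = 65 + 4 = 69
E–F: |10| + |-18| = 10 + 18 = 28
Closest pair: C–E at 14.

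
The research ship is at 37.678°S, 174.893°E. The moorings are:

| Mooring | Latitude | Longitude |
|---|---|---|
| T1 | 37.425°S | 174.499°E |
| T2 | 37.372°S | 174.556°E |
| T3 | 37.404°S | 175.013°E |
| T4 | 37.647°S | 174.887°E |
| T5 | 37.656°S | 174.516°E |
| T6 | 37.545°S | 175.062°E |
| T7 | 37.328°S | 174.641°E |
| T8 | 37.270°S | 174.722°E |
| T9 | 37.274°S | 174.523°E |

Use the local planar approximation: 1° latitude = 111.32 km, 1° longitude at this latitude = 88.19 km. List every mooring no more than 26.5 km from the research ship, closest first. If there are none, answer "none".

Distances from 37.678°S, 174.893°E:
T1: √((0.253·111.32)² + (-0.394·88.19)²) = √(793.20864 + 1207.34428) = 44.728 km
T2: √((0.306·111.32)² + (-0.337·88.19)²) = √(1160.35065 + 883.28018) = 45.207 km
T3: √((0.274·111.32)² + (0.120·88.19)²) = √(930.35248 + 111.99566) = 32.285 km
T4: √((0.031·111.32)² + (-0.006·88.19)²) = √(11.90885 + 0.27999) = 3.491 km
T5: √((0.022·111.32)² + (-0.377·88.19)²) = √(5.99780 + 1105.40490) = 33.338 km
T6: √((0.133·111.32)² + (0.169·88.19)²) = √(219.20461 + 222.13249) = 21.008 km
T7: √((0.350·111.32)² + (-0.252·88.19)²) = √(1518.03744 + 493.90084) = 44.855 km
T8: √((0.408·111.32)² + (-0.171·88.19)²) = √(2062.84559 + 227.42118) = 47.857 km
T9: √((0.404·111.32)² + (-0.370·88.19)²) = √(2022.59591 + 1064.73648) = 55.564 km
Threshold 26.5 km: T4 (3.491 km), T6 (21.008 km) are within range.

T4, T6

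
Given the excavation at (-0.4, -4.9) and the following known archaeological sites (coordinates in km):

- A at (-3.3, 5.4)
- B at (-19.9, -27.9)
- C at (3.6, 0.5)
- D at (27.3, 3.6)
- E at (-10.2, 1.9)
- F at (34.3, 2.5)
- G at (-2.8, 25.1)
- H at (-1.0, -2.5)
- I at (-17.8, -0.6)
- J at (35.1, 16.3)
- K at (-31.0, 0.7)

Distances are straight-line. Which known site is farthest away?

J

Distances from (-0.4, -4.9):
A: √((-2.9)² + (10.3)²) = √(8.410 + 106.090) = 10.7 km
B: √((-19.5)² + (-23.0)²) = √(380.250 + 529.000) = 30.2 km
C: √((4.0)² + (5.4)²) = √(16.000 + 29.160) = 6.7 km
D: √((27.7)² + (8.5)²) = √(767.290 + 72.250) = 29.0 km
E: √((-9.8)² + (6.8)²) = √(96.040 + 46.240) = 11.9 km
F: √((34.7)² + (7.4)²) = √(1204.090 + 54.760) = 35.5 km
G: √((-2.4)² + (30.0)²) = √(5.760 + 900.000) = 30.1 km
H: √((-0.6)² + (2.4)²) = √(0.360 + 5.760) = 2.5 km
I: √((-17.4)² + (4.3)²) = √(302.760 + 18.490) = 17.9 km
J: √((35.5)² + (21.2)²) = √(1260.250 + 449.440) = 41.3 km
K: √((-30.6)² + (5.6)²) = √(936.360 + 31.360) = 31.1 km
Maximum: J at 41.3 km.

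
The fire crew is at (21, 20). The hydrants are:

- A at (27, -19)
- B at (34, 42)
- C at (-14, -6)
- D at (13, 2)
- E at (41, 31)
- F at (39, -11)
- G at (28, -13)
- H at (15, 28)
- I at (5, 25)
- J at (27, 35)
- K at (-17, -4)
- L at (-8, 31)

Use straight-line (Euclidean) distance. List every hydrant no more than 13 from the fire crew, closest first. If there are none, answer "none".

H

Distances from (21, 20):
A: 39.5
B: 25.6
C: 43.6
D: 19.7
E: 22.8
F: 35.8
G: 33.7
H: 10.0
I: 16.8
J: 16.2
K: 44.9
L: 31.0
Threshold 13: H (10.0) is within range.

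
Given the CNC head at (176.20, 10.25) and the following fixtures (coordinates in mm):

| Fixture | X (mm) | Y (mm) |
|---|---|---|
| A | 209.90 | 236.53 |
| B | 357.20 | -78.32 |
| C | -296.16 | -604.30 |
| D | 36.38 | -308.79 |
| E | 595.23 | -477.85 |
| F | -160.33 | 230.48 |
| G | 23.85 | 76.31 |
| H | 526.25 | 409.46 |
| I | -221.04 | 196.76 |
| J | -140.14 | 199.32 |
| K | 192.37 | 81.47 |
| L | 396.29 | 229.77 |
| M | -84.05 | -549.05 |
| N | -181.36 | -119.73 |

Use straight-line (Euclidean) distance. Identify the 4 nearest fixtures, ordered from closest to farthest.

K, G, B, A

Distances from (176.20, 10.25):
A: 228.78 mm
B: 201.51 mm
C: 775.11 mm
D: 348.33 mm
E: 643.29 mm
F: 402.19 mm
G: 166.06 mm
H: 530.95 mm
I: 438.85 mm
J: 368.54 mm
K: 73.03 mm
L: 310.85 mm
M: 616.88 mm
N: 380.45 mm
Sorted: K (73.03 mm) < G (166.06 mm) < B (201.51 mm) < A (228.78 mm) < L (310.85 mm) < D (348.33 mm) < …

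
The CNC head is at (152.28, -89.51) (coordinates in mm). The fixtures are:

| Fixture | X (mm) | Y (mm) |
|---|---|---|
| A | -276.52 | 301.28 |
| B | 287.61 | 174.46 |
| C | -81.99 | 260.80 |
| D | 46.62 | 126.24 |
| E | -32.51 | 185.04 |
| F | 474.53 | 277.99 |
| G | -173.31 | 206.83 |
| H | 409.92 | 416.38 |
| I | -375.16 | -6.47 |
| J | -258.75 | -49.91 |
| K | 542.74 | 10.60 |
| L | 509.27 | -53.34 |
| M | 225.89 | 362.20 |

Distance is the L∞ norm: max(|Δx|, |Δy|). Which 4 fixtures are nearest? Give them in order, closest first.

Distances from (152.28, -89.51):
A: max(|-428.80|, |390.79|) = 428.80 mm
B: max(|135.33|, |263.97|) = 263.97 mm
C: max(|-234.27|, |350.31|) = 350.31 mm
D: max(|-105.66|, |215.75|) = 215.75 mm
E: max(|-184.79|, |274.55|) = 274.55 mm
F: max(|322.25|, |367.50|) = 367.50 mm
G: max(|-325.59|, |296.34|) = 325.59 mm
H: max(|257.64|, |505.89|) = 505.89 mm
I: max(|-527.44|, |83.04|) = 527.44 mm
J: max(|-411.03|, |39.60|) = 411.03 mm
K: max(|390.46|, |100.11|) = 390.46 mm
L: max(|356.99|, |36.17|) = 356.99 mm
M: max(|73.61|, |451.71|) = 451.71 mm
Sorted: D (215.75 mm) < B (263.97 mm) < E (274.55 mm) < G (325.59 mm) < C (350.31 mm) < L (356.99 mm) < …

D, B, E, G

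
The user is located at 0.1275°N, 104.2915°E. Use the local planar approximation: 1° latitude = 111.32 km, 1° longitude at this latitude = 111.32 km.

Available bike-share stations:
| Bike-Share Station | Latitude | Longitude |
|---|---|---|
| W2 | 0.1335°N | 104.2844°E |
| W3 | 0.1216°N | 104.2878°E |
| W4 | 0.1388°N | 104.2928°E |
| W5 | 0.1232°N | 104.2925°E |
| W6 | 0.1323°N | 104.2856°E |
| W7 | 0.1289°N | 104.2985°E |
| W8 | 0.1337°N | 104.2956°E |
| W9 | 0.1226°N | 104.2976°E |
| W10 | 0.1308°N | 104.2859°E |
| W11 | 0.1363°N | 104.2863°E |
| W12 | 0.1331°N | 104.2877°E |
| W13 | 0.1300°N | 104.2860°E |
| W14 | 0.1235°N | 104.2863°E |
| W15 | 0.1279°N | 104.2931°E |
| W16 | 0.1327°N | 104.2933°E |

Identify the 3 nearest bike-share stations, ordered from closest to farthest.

Distances from 0.1275°N, 104.2915°E:
W2: √((0.0060·111.32)² + (-0.0071·111.32)²) = √(0.446117 + 0.624688) = 1.0348 km
W3: √((-0.0059·111.32)² + (-0.0037·111.32)²) = √(0.431370 + 0.169648) = 0.7753 km
W4: √((0.0113·111.32)² + (0.0013·111.32)²) = √(1.582353 + 0.020943) = 1.2662 km
W5: √((-0.0043·111.32)² + (0.0010·111.32)²) = √(0.229131 + 0.012392) = 0.4914 km
W6: √((0.0048·111.32)² + (-0.0059·111.32)²) = √(0.285515 + 0.431370) = 0.8467 km
W7: √((0.0014·111.32)² + (0.0070·111.32)²) = √(0.024289 + 0.607215) = 0.7947 km
W8: √((0.0062·111.32)² + (0.0041·111.32)²) = √(0.476354 + 0.208312) = 0.8274 km
W9: √((-0.0049·111.32)² + (0.0061·111.32)²) = √(0.297535 + 0.461112) = 0.8710 km
W10: √((0.0033·111.32)² + (-0.0056·111.32)²) = √(0.134950 + 0.388618) = 0.7236 km
W11: √((0.0088·111.32)² + (-0.0052·111.32)²) = √(0.959648 + 0.335084) = 1.1379 km
W12: √((0.0056·111.32)² + (-0.0038·111.32)²) = √(0.388618 + 0.178943) = 0.7534 km
W13: √((0.0025·111.32)² + (-0.0055·111.32)²) = √(0.077451 + 0.374862) = 0.6725 km
W14: √((-0.0040·111.32)² + (-0.0052·111.32)²) = √(0.198274 + 0.335084) = 0.7303 km
W15: √((0.0004·111.32)² + (0.0016·111.32)²) = √(0.001983 + 0.031724) = 0.1836 km
W16: √((0.0052·111.32)² + (0.0018·111.32)²) = √(0.335084 + 0.040151) = 0.6126 km
Sorted: W15 (0.1836 km) < W5 (0.4914 km) < W16 (0.6126 km) < W13 (0.6725 km) < W10 (0.7236 km) < …

W15, W5, W16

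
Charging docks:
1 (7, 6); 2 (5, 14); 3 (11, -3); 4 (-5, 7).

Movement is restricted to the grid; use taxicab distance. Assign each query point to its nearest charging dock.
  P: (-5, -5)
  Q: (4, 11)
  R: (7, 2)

P→4; Q→2; R→1

P at (-5, -5):
  1: |12| + |11| = 12 + 11 = 23
  2: |10| + |19| = 10 + 19 = 29
  3: |16| + |2| = 16 + 2 = 18
  4: |0| + |12| = 0 + 12 = 12
  → nearest: 4 (12)
Q at (4, 11):
  1: |3| + |-5| = 3 + 5 = 8
  2: |1| + |3| = 1 + 3 = 4
  3: |7| + |-14| = 7 + 14 = 21
  4: |-9| + |-4| = 9 + 4 = 13
  → nearest: 2 (4)
R at (7, 2):
  1: |0| + |4| = 0 + 4 = 4
  2: |-2| + |12| = 2 + 12 = 14
  3: |4| + |-5| = 4 + 5 = 9
  4: |-12| + |5| = 12 + 5 = 17
  → nearest: 1 (4)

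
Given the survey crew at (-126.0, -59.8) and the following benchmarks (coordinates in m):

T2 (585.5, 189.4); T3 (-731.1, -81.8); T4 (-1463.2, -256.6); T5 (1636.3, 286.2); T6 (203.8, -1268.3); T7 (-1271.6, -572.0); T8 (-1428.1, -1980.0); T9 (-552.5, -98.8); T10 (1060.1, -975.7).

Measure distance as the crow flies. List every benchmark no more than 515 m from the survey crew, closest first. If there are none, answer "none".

Distances from (-126.0, -59.8):
T2: √((711.5)² + (249.2)²) = √(506232.250 + 62100.640) = 753.9 m
T3: √((-605.1)² + (-22.0)²) = √(366146.010 + 484.000) = 605.5 m
T4: √((-1337.2)² + (-196.8)²) = √(1788103.840 + 38730.240) = 1351.6 m
T5: √((1762.3)² + (346.0)²) = √(3105701.290 + 119716.000) = 1795.9 m
T6: √((329.8)² + (-1208.5)²) = √(108768.040 + 1460472.250) = 1252.7 m
T7: √((-1145.6)² + (-512.2)²) = √(1312399.360 + 262348.840) = 1254.9 m
T8: √((-1302.1)² + (-1920.2)²) = √(1695464.410 + 3687168.040) = 2320.1 m
T9: √((-426.5)² + (-39.0)²) = √(181902.250 + 1521.000) = 428.3 m
T10: √((1186.1)² + (-915.9)²) = √(1406833.210 + 838872.810) = 1498.6 m
Threshold 515 m: T9 (428.3 m) is within range.

T9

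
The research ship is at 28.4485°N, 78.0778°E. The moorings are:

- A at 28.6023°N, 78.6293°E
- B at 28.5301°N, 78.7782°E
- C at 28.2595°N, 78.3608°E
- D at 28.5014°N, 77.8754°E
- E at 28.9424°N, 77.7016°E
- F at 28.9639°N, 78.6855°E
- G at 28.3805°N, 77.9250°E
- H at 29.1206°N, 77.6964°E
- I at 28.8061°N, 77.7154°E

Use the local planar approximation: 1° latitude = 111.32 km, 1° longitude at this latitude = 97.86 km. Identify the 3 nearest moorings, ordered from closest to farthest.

Distances from 28.4485°N, 78.0778°E:
A: 56.6204 km
B: 69.1405 km
C: 34.7799 km
D: 20.6637 km
E: 66.1683 km
F: 82.6344 km
G: 16.7599 km
H: 83.6112 km
I: 53.3142 km
Sorted: G (16.7599 km) < D (20.6637 km) < C (34.7799 km) < I (53.3142 km) < A (56.6204 km) < …

G, D, C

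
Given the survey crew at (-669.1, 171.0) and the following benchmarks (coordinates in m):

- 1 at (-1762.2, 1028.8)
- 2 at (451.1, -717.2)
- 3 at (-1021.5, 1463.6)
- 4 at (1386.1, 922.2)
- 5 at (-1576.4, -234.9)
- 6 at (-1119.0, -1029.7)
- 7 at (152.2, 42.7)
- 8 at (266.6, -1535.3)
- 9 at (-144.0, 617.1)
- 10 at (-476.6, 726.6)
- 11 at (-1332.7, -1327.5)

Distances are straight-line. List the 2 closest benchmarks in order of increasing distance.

Distances from (-669.1, 171.0):
1: 1389.5 m
2: 1429.6 m
3: 1339.8 m
4: 2188.2 m
5: 994.0 m
6: 1282.2 m
7: 831.3 m
8: 1946.0 m
9: 689.0 m
10: 588.0 m
11: 1638.9 m
Sorted: 10 (588.0 m) < 9 (689.0 m) < 7 (831.3 m) < 5 (994.0 m) < …

10, 9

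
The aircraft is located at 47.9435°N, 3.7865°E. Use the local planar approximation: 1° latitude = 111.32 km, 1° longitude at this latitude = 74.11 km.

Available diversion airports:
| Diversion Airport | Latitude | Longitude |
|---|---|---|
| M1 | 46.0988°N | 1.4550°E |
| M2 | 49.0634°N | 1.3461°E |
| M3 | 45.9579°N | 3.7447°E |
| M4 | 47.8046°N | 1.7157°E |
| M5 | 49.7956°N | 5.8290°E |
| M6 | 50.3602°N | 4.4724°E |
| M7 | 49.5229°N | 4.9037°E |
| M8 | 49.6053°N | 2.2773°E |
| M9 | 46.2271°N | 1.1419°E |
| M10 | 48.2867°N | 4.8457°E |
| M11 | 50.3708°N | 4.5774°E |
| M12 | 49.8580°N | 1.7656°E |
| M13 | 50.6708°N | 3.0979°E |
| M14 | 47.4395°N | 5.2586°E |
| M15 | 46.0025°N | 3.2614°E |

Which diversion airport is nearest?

M10

Distances from 47.9435°N, 3.7865°E:
M1: 268.3747 km
M2: 219.6624 km
M3: 221.0587 km
M4: 154.2440 km
M5: 255.7757 km
M6: 273.7872 km
M7: 194.3383 km
M8: 216.1749 km
M9: 273.7156 km
M10: 87.3009 km
M11: 276.4912 km
M12: 260.4837 km
M13: 307.8621 km
M14: 122.6786 km
M15: 219.5485 km
Minimum: M10 at 87.3009 km.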